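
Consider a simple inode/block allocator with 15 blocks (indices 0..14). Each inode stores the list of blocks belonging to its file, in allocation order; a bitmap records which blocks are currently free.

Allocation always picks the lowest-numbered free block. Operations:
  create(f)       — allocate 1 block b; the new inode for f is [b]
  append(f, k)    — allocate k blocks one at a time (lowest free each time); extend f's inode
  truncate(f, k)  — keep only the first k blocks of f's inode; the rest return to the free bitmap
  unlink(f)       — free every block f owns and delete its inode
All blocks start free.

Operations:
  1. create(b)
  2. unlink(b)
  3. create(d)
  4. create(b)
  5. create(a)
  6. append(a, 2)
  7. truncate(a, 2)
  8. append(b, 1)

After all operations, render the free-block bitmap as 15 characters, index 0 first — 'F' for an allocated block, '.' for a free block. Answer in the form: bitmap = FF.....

bitmap = FFFFF..........

  1. create(b)  ⇒  F..............  {b→[0]}
  2. unlink(b)  ⇒  ...............  {}
  3. create(d)  ⇒  F..............  {d→[0]}
  4. create(b)  ⇒  FF.............  {b→[1]; d→[0]}
  5. create(a)  ⇒  FFF............  {a→[2]; b→[1]; d→[0]}
  6. append(a, 2)  ⇒  FFFFF..........  {a→[2, 3, 4]; b→[1]; d→[0]}
  7. truncate(a, 2)  ⇒  FFFF...........  {a→[2, 3]; b→[1]; d→[0]}
  8. append(b, 1)  ⇒  FFFFF..........  {a→[2, 3]; b→[1, 4]; d→[0]}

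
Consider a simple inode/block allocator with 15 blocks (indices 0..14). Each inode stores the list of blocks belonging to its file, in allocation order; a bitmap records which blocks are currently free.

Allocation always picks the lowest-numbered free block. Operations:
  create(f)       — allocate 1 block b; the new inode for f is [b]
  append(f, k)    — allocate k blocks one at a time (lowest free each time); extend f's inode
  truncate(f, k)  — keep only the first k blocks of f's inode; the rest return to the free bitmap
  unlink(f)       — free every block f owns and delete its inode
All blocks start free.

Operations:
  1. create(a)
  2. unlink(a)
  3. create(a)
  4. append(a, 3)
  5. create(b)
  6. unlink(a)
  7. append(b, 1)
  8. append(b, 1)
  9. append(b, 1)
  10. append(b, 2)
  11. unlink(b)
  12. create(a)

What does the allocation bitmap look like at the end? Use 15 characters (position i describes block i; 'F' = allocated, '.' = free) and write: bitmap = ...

after create(a) → a:[0]  free=[F..............]
after unlink(a) →   free=[...............]
after create(a) → a:[0]  free=[F..............]
after append(a, 3) → a:[0, 1, 2, 3]  free=[FFFF...........]
after create(b) → a:[0, 1, 2, 3], b:[4]  free=[FFFFF..........]
after unlink(a) → b:[4]  free=[....F..........]
after append(b, 1) → b:[4, 0]  free=[F...F..........]
after append(b, 1) → b:[4, 0, 1]  free=[FF..F..........]
after append(b, 1) → b:[4, 0, 1, 2]  free=[FFF.F..........]
after append(b, 2) → b:[4, 0, 1, 2, 3, 5]  free=[FFFFFF.........]
after unlink(b) →   free=[...............]
after create(a) → a:[0]  free=[F..............]

bitmap = F..............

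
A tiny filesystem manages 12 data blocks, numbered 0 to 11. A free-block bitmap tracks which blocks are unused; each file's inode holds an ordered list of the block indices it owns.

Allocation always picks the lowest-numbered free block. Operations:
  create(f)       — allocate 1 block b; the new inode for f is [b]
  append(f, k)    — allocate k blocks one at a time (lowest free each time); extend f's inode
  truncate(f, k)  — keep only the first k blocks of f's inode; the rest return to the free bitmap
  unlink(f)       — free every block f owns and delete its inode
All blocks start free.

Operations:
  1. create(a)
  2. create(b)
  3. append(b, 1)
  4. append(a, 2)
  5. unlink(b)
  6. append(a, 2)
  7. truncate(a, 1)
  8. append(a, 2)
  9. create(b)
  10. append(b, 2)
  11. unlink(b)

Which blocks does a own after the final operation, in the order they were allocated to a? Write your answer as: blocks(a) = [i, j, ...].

after create(a) → a:[0]  free=[F...........]
after create(b) → a:[0], b:[1]  free=[FF..........]
after append(b, 1) → a:[0], b:[1, 2]  free=[FFF.........]
after append(a, 2) → a:[0, 3, 4], b:[1, 2]  free=[FFFFF.......]
after unlink(b) → a:[0, 3, 4]  free=[F..FF.......]
after append(a, 2) → a:[0, 3, 4, 1, 2]  free=[FFFFF.......]
after truncate(a, 1) → a:[0]  free=[F...........]
after append(a, 2) → a:[0, 1, 2]  free=[FFF.........]
after create(b) → a:[0, 1, 2], b:[3]  free=[FFFF........]
after append(b, 2) → a:[0, 1, 2], b:[3, 4, 5]  free=[FFFFFF......]
after unlink(b) → a:[0, 1, 2]  free=[FFF.........]

blocks(a) = [0, 1, 2]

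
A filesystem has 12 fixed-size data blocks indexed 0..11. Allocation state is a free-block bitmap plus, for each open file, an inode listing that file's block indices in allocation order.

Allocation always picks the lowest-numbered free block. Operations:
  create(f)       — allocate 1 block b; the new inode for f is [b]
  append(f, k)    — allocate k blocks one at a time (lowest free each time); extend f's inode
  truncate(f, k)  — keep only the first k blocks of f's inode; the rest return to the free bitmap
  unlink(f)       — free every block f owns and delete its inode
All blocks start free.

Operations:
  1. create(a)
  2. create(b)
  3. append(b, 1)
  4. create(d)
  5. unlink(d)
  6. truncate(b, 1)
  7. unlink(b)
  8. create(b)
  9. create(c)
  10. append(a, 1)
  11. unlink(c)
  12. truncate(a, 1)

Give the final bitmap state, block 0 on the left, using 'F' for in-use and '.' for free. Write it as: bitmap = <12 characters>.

bitmap = FF..........

create(a): bitmap=F........... | a=[0]
create(b): bitmap=FF.......... | a=[0] b=[1]
append(b, 1): bitmap=FFF......... | a=[0] b=[1, 2]
create(d): bitmap=FFFF........ | a=[0] b=[1, 2] d=[3]
unlink(d): bitmap=FFF......... | a=[0] b=[1, 2]
truncate(b, 1): bitmap=FF.......... | a=[0] b=[1]
unlink(b): bitmap=F........... | a=[0]
create(b): bitmap=FF.......... | a=[0] b=[1]
create(c): bitmap=FFF......... | a=[0] b=[1] c=[2]
append(a, 1): bitmap=FFFF........ | a=[0, 3] b=[1] c=[2]
unlink(c): bitmap=FF.F........ | a=[0, 3] b=[1]
truncate(a, 1): bitmap=FF.......... | a=[0] b=[1]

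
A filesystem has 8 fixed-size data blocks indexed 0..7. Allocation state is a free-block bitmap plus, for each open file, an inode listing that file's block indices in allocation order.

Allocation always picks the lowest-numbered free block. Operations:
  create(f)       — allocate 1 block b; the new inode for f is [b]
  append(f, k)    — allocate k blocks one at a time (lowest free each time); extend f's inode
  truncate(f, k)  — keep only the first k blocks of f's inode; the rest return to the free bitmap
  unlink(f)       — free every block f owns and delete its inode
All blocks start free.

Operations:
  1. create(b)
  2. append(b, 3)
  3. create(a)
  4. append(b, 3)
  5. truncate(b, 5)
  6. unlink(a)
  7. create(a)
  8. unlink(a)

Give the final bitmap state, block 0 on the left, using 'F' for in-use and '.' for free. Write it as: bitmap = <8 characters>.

create(b): bitmap=F....... | b=[0]
append(b, 3): bitmap=FFFF.... | b=[0, 1, 2, 3]
create(a): bitmap=FFFFF... | a=[4] b=[0, 1, 2, 3]
append(b, 3): bitmap=FFFFFFFF | a=[4] b=[0, 1, 2, 3, 5, 6, 7]
truncate(b, 5): bitmap=FFFFFF.. | a=[4] b=[0, 1, 2, 3, 5]
unlink(a): bitmap=FFFF.F.. | b=[0, 1, 2, 3, 5]
create(a): bitmap=FFFFFF.. | a=[4] b=[0, 1, 2, 3, 5]
unlink(a): bitmap=FFFF.F.. | b=[0, 1, 2, 3, 5]

bitmap = FFFF.F..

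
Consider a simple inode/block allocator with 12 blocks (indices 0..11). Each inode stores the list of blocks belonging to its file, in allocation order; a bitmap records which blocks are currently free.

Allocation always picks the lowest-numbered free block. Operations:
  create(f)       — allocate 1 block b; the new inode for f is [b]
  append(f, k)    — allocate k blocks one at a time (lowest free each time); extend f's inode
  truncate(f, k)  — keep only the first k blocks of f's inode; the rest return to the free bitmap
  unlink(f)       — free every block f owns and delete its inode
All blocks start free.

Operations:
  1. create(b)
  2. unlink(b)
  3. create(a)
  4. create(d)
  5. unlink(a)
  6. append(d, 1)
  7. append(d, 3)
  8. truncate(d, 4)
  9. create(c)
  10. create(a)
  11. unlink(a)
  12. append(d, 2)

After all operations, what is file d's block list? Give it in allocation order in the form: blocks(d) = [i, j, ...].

blocks(d) = [1, 0, 2, 3, 5, 6]

  1. create(b)  ⇒  F...........  {b→[0]}
  2. unlink(b)  ⇒  ............  {}
  3. create(a)  ⇒  F...........  {a→[0]}
  4. create(d)  ⇒  FF..........  {a→[0]; d→[1]}
  5. unlink(a)  ⇒  .F..........  {d→[1]}
  6. append(d, 1)  ⇒  FF..........  {d→[1, 0]}
  7. append(d, 3)  ⇒  FFFFF.......  {d→[1, 0, 2, 3, 4]}
  8. truncate(d, 4)  ⇒  FFFF........  {d→[1, 0, 2, 3]}
  9. create(c)  ⇒  FFFFF.......  {c→[4]; d→[1, 0, 2, 3]}
  10. create(a)  ⇒  FFFFFF......  {a→[5]; c→[4]; d→[1, 0, 2, 3]}
  11. unlink(a)  ⇒  FFFFF.......  {c→[4]; d→[1, 0, 2, 3]}
  12. append(d, 2)  ⇒  FFFFFFF.....  {c→[4]; d→[1, 0, 2, 3, 5, 6]}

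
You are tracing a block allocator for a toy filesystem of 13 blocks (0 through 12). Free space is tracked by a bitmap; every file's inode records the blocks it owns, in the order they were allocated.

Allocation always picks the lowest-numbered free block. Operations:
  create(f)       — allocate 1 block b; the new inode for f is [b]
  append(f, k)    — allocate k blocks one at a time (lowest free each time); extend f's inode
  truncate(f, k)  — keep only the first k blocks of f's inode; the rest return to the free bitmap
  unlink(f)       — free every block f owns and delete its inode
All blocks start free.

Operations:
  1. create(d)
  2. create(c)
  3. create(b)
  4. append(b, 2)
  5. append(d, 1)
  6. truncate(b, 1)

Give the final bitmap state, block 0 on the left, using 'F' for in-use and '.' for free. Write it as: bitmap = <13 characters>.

bitmap = FFF..F.......

[1] create(d) — d=0 (map F............)
[2] create(c) — c=1 d=0 (map FF...........)
[3] create(b) — b=2 c=1 d=0 (map FFF..........)
[4] append(b, 2) — b=2,3,4 c=1 d=0 (map FFFFF........)
[5] append(d, 1) — b=2,3,4 c=1 d=0,5 (map FFFFFF.......)
[6] truncate(b, 1) — b=2 c=1 d=0,5 (map FFF..F.......)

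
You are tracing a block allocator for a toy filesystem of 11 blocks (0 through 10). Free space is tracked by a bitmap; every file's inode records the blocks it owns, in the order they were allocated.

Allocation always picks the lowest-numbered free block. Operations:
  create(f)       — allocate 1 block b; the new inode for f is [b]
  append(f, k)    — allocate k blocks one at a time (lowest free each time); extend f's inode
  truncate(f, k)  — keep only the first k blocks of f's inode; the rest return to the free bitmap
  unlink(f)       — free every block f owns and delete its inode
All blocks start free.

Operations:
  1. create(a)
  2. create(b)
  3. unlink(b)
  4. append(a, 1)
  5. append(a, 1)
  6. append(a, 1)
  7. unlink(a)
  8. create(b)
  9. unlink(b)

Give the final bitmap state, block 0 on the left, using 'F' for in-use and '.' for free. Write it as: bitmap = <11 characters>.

bitmap = ...........

[1] create(a) — a=0 (map F..........)
[2] create(b) — a=0 b=1 (map FF.........)
[3] unlink(b) — a=0 (map F..........)
[4] append(a, 1) — a=0,1 (map FF.........)
[5] append(a, 1) — a=0,1,2 (map FFF........)
[6] append(a, 1) — a=0,1,2,3 (map FFFF.......)
[7] unlink(a) —  (map ...........)
[8] create(b) — b=0 (map F..........)
[9] unlink(b) —  (map ...........)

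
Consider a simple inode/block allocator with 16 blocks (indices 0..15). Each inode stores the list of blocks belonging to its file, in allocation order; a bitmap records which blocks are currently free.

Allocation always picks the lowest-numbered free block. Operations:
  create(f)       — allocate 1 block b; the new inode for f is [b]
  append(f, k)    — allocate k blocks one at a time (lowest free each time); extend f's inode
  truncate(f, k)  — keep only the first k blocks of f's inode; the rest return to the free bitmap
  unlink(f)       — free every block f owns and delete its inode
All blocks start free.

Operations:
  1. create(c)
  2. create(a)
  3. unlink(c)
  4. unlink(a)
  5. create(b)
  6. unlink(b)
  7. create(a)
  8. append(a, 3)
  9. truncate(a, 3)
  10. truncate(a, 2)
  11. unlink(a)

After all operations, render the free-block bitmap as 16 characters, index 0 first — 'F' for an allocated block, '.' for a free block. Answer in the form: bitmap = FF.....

  1. create(c)  ⇒  F...............  {c→[0]}
  2. create(a)  ⇒  FF..............  {a→[1]; c→[0]}
  3. unlink(c)  ⇒  .F..............  {a→[1]}
  4. unlink(a)  ⇒  ................  {}
  5. create(b)  ⇒  F...............  {b→[0]}
  6. unlink(b)  ⇒  ................  {}
  7. create(a)  ⇒  F...............  {a→[0]}
  8. append(a, 3)  ⇒  FFFF............  {a→[0, 1, 2, 3]}
  9. truncate(a, 3)  ⇒  FFF.............  {a→[0, 1, 2]}
  10. truncate(a, 2)  ⇒  FF..............  {a→[0, 1]}
  11. unlink(a)  ⇒  ................  {}

bitmap = ................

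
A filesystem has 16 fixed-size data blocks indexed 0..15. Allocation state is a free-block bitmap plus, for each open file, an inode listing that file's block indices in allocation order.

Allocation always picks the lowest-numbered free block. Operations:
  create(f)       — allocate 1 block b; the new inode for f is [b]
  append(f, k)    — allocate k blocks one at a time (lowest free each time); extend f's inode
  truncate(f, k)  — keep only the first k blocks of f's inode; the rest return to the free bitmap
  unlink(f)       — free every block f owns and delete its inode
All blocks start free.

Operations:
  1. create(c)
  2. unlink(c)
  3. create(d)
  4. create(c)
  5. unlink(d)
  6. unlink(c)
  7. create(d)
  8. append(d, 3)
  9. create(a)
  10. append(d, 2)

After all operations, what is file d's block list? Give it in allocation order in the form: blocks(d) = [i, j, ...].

create(c): bitmap=F............... | c=[0]
unlink(c): bitmap=................ | 
create(d): bitmap=F............... | d=[0]
create(c): bitmap=FF.............. | c=[1] d=[0]
unlink(d): bitmap=.F.............. | c=[1]
unlink(c): bitmap=................ | 
create(d): bitmap=F............... | d=[0]
append(d, 3): bitmap=FFFF............ | d=[0, 1, 2, 3]
create(a): bitmap=FFFFF........... | a=[4] d=[0, 1, 2, 3]
append(d, 2): bitmap=FFFFFFF......... | a=[4] d=[0, 1, 2, 3, 5, 6]

blocks(d) = [0, 1, 2, 3, 5, 6]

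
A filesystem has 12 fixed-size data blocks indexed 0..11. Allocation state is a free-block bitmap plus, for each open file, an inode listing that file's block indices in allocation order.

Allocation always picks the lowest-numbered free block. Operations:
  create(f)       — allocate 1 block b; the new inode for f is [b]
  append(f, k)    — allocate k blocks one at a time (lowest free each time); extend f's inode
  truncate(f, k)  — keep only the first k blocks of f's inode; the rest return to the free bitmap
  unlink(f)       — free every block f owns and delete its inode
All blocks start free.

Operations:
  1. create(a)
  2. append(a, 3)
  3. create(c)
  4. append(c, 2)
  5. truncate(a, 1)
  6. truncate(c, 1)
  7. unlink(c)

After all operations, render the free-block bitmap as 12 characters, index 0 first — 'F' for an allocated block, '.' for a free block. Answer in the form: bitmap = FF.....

[1] create(a) — a=0 (map F...........)
[2] append(a, 3) — a=0,1,2,3 (map FFFF........)
[3] create(c) — a=0,1,2,3 c=4 (map FFFFF.......)
[4] append(c, 2) — a=0,1,2,3 c=4,5,6 (map FFFFFFF.....)
[5] truncate(a, 1) — a=0 c=4,5,6 (map F...FFF.....)
[6] truncate(c, 1) — a=0 c=4 (map F...F.......)
[7] unlink(c) — a=0 (map F...........)

bitmap = F...........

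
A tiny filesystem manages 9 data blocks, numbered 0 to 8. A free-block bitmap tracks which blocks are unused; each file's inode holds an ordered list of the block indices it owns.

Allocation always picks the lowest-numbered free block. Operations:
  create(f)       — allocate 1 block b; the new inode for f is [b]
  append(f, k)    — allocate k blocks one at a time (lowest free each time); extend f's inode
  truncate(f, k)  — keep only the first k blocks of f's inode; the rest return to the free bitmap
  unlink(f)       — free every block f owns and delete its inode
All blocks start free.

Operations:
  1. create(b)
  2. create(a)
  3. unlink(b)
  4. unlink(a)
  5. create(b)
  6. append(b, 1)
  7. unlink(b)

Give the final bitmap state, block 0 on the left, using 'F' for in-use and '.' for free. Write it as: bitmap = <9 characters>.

[1] create(b) — b=0 (map F........)
[2] create(a) — a=1 b=0 (map FF.......)
[3] unlink(b) — a=1 (map .F.......)
[4] unlink(a) —  (map .........)
[5] create(b) — b=0 (map F........)
[6] append(b, 1) — b=0,1 (map FF.......)
[7] unlink(b) —  (map .........)

bitmap = .........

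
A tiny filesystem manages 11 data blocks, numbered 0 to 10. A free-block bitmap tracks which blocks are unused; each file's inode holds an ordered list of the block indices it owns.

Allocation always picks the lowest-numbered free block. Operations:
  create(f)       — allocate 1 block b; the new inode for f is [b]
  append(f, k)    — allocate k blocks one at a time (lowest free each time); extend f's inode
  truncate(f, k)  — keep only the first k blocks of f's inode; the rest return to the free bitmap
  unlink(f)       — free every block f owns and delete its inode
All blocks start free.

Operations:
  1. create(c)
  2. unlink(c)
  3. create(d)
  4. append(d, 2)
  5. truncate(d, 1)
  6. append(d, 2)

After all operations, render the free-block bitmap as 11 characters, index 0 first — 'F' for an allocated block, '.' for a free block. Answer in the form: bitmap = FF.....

after create(c) → c:[0]  free=[F..........]
after unlink(c) →   free=[...........]
after create(d) → d:[0]  free=[F..........]
after append(d, 2) → d:[0, 1, 2]  free=[FFF........]
after truncate(d, 1) → d:[0]  free=[F..........]
after append(d, 2) → d:[0, 1, 2]  free=[FFF........]

bitmap = FFF........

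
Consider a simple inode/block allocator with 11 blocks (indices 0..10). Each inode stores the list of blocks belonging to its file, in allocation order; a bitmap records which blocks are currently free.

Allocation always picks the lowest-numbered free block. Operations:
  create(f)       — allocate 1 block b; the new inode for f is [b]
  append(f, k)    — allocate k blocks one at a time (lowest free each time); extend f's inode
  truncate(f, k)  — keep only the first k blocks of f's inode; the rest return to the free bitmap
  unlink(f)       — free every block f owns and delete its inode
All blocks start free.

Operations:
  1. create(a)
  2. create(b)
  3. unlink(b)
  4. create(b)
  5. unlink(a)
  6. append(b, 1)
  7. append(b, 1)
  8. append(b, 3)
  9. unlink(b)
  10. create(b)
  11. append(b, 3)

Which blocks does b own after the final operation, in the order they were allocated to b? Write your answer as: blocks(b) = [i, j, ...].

create(a): bitmap=F.......... | a=[0]
create(b): bitmap=FF......... | a=[0] b=[1]
unlink(b): bitmap=F.......... | a=[0]
create(b): bitmap=FF......... | a=[0] b=[1]
unlink(a): bitmap=.F......... | b=[1]
append(b, 1): bitmap=FF......... | b=[1, 0]
append(b, 1): bitmap=FFF........ | b=[1, 0, 2]
append(b, 3): bitmap=FFFFFF..... | b=[1, 0, 2, 3, 4, 5]
unlink(b): bitmap=........... | 
create(b): bitmap=F.......... | b=[0]
append(b, 3): bitmap=FFFF....... | b=[0, 1, 2, 3]

blocks(b) = [0, 1, 2, 3]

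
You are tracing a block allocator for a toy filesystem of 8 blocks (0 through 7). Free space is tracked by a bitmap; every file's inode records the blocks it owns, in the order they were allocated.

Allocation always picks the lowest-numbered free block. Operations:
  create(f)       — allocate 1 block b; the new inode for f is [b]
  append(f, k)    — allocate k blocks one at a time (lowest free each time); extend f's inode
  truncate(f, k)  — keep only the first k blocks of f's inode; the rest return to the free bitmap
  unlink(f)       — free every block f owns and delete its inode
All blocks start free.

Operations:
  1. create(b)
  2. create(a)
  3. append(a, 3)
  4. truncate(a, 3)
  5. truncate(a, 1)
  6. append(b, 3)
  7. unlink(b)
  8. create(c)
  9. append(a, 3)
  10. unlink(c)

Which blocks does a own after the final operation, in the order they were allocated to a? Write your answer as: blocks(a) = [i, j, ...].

blocks(a) = [1, 2, 3, 4]

[1] create(b) — b=0 (map F.......)
[2] create(a) — a=1 b=0 (map FF......)
[3] append(a, 3) — a=1,2,3,4 b=0 (map FFFFF...)
[4] truncate(a, 3) — a=1,2,3 b=0 (map FFFF....)
[5] truncate(a, 1) — a=1 b=0 (map FF......)
[6] append(b, 3) — a=1 b=0,2,3,4 (map FFFFF...)
[7] unlink(b) — a=1 (map .F......)
[8] create(c) — a=1 c=0 (map FF......)
[9] append(a, 3) — a=1,2,3,4 c=0 (map FFFFF...)
[10] unlink(c) — a=1,2,3,4 (map .FFFF...)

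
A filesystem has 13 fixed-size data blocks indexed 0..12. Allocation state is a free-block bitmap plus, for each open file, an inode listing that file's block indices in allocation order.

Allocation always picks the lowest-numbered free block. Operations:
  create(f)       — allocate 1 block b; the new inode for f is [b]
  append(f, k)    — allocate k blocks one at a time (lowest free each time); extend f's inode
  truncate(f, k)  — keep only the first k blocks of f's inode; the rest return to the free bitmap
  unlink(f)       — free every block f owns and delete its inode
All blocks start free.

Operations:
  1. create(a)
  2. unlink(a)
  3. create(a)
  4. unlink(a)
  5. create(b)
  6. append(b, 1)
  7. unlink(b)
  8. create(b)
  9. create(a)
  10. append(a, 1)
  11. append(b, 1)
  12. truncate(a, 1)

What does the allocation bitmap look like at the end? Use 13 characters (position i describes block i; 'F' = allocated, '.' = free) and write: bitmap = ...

create(a): bitmap=F............ | a=[0]
unlink(a): bitmap=............. | 
create(a): bitmap=F............ | a=[0]
unlink(a): bitmap=............. | 
create(b): bitmap=F............ | b=[0]
append(b, 1): bitmap=FF........... | b=[0, 1]
unlink(b): bitmap=............. | 
create(b): bitmap=F............ | b=[0]
create(a): bitmap=FF........... | a=[1] b=[0]
append(a, 1): bitmap=FFF.......... | a=[1, 2] b=[0]
append(b, 1): bitmap=FFFF......... | a=[1, 2] b=[0, 3]
truncate(a, 1): bitmap=FF.F......... | a=[1] b=[0, 3]

bitmap = FF.F.........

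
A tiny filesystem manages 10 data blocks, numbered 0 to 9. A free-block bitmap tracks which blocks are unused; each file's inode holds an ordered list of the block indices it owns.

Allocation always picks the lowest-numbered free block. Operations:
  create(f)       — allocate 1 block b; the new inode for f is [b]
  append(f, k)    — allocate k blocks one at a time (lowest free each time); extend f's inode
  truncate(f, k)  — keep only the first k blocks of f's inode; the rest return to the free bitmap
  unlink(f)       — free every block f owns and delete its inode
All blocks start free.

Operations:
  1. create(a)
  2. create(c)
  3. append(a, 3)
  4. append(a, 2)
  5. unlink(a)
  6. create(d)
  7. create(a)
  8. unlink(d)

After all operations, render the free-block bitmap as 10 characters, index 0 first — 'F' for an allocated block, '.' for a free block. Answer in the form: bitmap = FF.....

bitmap = .FF.......

  1. create(a)  ⇒  F.........  {a→[0]}
  2. create(c)  ⇒  FF........  {a→[0]; c→[1]}
  3. append(a, 3)  ⇒  FFFFF.....  {a→[0, 2, 3, 4]; c→[1]}
  4. append(a, 2)  ⇒  FFFFFFF...  {a→[0, 2, 3, 4, 5, 6]; c→[1]}
  5. unlink(a)  ⇒  .F........  {c→[1]}
  6. create(d)  ⇒  FF........  {c→[1]; d→[0]}
  7. create(a)  ⇒  FFF.......  {a→[2]; c→[1]; d→[0]}
  8. unlink(d)  ⇒  .FF.......  {a→[2]; c→[1]}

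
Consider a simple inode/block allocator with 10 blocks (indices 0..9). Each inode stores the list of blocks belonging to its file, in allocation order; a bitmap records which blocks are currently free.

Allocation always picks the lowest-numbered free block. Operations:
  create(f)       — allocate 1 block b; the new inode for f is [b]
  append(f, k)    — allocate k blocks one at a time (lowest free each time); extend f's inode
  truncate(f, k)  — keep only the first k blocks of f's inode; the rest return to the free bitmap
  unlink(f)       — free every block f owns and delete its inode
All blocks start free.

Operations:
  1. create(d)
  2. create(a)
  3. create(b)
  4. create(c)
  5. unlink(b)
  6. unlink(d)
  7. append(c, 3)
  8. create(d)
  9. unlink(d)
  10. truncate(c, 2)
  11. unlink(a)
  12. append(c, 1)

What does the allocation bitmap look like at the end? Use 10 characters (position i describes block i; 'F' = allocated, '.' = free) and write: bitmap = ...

[1] create(d) — d=0 (map F.........)
[2] create(a) — a=1 d=0 (map FF........)
[3] create(b) — a=1 b=2 d=0 (map FFF.......)
[4] create(c) — a=1 b=2 c=3 d=0 (map FFFF......)
[5] unlink(b) — a=1 c=3 d=0 (map FF.F......)
[6] unlink(d) — a=1 c=3 (map .F.F......)
[7] append(c, 3) — a=1 c=3,0,2,4 (map FFFFF.....)
[8] create(d) — a=1 c=3,0,2,4 d=5 (map FFFFFF....)
[9] unlink(d) — a=1 c=3,0,2,4 (map FFFFF.....)
[10] truncate(c, 2) — a=1 c=3,0 (map FF.F......)
[11] unlink(a) — c=3,0 (map F..F......)
[12] append(c, 1) — c=3,0,1 (map FF.F......)

bitmap = FF.F......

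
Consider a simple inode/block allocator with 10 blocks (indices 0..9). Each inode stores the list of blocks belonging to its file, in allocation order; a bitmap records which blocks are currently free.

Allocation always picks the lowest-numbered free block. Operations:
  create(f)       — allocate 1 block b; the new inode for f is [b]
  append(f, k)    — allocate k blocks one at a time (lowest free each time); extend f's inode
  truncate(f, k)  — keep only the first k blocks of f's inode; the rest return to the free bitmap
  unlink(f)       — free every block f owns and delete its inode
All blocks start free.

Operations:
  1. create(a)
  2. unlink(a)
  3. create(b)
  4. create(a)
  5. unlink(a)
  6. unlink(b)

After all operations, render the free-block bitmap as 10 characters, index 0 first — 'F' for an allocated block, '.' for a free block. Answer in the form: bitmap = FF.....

[1] create(a) — a=0 (map F.........)
[2] unlink(a) —  (map ..........)
[3] create(b) — b=0 (map F.........)
[4] create(a) — a=1 b=0 (map FF........)
[5] unlink(a) — b=0 (map F.........)
[6] unlink(b) —  (map ..........)

bitmap = ..........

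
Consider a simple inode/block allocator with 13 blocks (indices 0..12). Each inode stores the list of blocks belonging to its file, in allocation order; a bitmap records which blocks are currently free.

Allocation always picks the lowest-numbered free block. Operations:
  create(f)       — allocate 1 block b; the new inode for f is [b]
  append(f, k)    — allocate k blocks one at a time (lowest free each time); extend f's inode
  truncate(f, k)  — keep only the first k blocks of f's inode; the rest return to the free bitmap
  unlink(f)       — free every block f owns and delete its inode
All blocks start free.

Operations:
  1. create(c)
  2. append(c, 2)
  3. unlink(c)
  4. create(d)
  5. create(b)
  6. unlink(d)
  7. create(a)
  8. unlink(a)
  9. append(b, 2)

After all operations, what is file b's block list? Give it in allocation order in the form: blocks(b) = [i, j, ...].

blocks(b) = [1, 0, 2]

create(c): bitmap=F............ | c=[0]
append(c, 2): bitmap=FFF.......... | c=[0, 1, 2]
unlink(c): bitmap=............. | 
create(d): bitmap=F............ | d=[0]
create(b): bitmap=FF........... | b=[1] d=[0]
unlink(d): bitmap=.F........... | b=[1]
create(a): bitmap=FF........... | a=[0] b=[1]
unlink(a): bitmap=.F........... | b=[1]
append(b, 2): bitmap=FFF.......... | b=[1, 0, 2]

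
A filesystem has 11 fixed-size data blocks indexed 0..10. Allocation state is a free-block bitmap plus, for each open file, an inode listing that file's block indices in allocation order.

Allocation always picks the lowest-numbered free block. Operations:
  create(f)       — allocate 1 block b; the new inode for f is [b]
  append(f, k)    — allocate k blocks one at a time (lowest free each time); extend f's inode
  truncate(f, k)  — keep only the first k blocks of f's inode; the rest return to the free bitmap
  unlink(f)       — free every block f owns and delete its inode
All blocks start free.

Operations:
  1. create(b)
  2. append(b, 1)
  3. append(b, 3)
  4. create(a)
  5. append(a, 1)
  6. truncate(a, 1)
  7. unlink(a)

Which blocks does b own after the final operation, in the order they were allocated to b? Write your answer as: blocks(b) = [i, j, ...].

  1. create(b)  ⇒  F..........  {b→[0]}
  2. append(b, 1)  ⇒  FF.........  {b→[0, 1]}
  3. append(b, 3)  ⇒  FFFFF......  {b→[0, 1, 2, 3, 4]}
  4. create(a)  ⇒  FFFFFF.....  {a→[5]; b→[0, 1, 2, 3, 4]}
  5. append(a, 1)  ⇒  FFFFFFF....  {a→[5, 6]; b→[0, 1, 2, 3, 4]}
  6. truncate(a, 1)  ⇒  FFFFFF.....  {a→[5]; b→[0, 1, 2, 3, 4]}
  7. unlink(a)  ⇒  FFFFF......  {b→[0, 1, 2, 3, 4]}

blocks(b) = [0, 1, 2, 3, 4]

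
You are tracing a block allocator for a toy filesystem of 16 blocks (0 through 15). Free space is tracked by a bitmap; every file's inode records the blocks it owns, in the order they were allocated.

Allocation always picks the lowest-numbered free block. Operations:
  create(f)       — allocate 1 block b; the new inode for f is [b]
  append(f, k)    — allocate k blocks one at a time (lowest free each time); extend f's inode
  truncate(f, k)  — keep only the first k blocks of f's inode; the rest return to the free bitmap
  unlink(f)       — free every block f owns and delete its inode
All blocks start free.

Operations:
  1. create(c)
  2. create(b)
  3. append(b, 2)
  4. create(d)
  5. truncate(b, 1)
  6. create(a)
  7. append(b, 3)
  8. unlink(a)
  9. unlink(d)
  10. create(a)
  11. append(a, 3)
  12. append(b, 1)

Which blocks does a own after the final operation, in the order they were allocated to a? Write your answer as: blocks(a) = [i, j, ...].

blocks(a) = [2, 4, 7, 8]

[1] create(c) — c=0 (map F...............)
[2] create(b) — b=1 c=0 (map FF..............)
[3] append(b, 2) — b=1,2,3 c=0 (map FFFF............)
[4] create(d) — b=1,2,3 c=0 d=4 (map FFFFF...........)
[5] truncate(b, 1) — b=1 c=0 d=4 (map FF..F...........)
[6] create(a) — a=2 b=1 c=0 d=4 (map FFF.F...........)
[7] append(b, 3) — a=2 b=1,3,5,6 c=0 d=4 (map FFFFFFF.........)
[8] unlink(a) — b=1,3,5,6 c=0 d=4 (map FF.FFFF.........)
[9] unlink(d) — b=1,3,5,6 c=0 (map FF.F.FF.........)
[10] create(a) — a=2 b=1,3,5,6 c=0 (map FFFF.FF.........)
[11] append(a, 3) — a=2,4,7,8 b=1,3,5,6 c=0 (map FFFFFFFFF.......)
[12] append(b, 1) — a=2,4,7,8 b=1,3,5,6,9 c=0 (map FFFFFFFFFF......)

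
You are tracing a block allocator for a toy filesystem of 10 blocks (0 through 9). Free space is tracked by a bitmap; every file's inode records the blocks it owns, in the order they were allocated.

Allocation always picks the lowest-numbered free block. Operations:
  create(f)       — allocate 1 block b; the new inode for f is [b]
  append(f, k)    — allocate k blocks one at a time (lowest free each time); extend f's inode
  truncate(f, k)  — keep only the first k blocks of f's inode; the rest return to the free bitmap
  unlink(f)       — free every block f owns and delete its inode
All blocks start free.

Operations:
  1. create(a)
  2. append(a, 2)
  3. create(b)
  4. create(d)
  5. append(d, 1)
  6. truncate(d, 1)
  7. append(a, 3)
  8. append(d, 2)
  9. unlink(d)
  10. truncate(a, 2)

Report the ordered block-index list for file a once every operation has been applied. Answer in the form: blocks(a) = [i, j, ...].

blocks(a) = [0, 1]

[1] create(a) — a=0 (map F.........)
[2] append(a, 2) — a=0,1,2 (map FFF.......)
[3] create(b) — a=0,1,2 b=3 (map FFFF......)
[4] create(d) — a=0,1,2 b=3 d=4 (map FFFFF.....)
[5] append(d, 1) — a=0,1,2 b=3 d=4,5 (map FFFFFF....)
[6] truncate(d, 1) — a=0,1,2 b=3 d=4 (map FFFFF.....)
[7] append(a, 3) — a=0,1,2,5,6,7 b=3 d=4 (map FFFFFFFF..)
[8] append(d, 2) — a=0,1,2,5,6,7 b=3 d=4,8,9 (map FFFFFFFFFF)
[9] unlink(d) — a=0,1,2,5,6,7 b=3 (map FFFF.FFF..)
[10] truncate(a, 2) — a=0,1 b=3 (map FF.F......)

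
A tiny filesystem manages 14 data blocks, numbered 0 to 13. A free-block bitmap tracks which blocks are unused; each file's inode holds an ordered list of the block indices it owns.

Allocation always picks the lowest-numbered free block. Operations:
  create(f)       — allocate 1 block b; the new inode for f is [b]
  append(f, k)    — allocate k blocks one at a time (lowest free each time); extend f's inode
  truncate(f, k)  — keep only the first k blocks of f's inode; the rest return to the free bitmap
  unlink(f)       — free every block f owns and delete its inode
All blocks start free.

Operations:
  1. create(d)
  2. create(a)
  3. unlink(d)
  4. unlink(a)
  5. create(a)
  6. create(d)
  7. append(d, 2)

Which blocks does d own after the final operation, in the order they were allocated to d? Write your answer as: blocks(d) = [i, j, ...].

blocks(d) = [1, 2, 3]

[1] create(d) — d=0 (map F.............)
[2] create(a) — a=1 d=0 (map FF............)
[3] unlink(d) — a=1 (map .F............)
[4] unlink(a) —  (map ..............)
[5] create(a) — a=0 (map F.............)
[6] create(d) — a=0 d=1 (map FF............)
[7] append(d, 2) — a=0 d=1,2,3 (map FFFF..........)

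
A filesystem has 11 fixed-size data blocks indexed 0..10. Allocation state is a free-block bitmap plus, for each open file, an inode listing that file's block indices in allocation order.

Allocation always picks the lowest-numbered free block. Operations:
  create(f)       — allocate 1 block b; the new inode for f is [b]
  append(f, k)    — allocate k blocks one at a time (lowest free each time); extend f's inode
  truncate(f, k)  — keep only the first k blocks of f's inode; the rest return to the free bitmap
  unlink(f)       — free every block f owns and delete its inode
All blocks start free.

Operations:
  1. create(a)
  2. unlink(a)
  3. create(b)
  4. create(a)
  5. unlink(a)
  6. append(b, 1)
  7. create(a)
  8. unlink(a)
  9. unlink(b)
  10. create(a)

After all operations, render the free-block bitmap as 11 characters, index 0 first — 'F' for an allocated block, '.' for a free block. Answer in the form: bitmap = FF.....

bitmap = F..........

[1] create(a) — a=0 (map F..........)
[2] unlink(a) —  (map ...........)
[3] create(b) — b=0 (map F..........)
[4] create(a) — a=1 b=0 (map FF.........)
[5] unlink(a) — b=0 (map F..........)
[6] append(b, 1) — b=0,1 (map FF.........)
[7] create(a) — a=2 b=0,1 (map FFF........)
[8] unlink(a) — b=0,1 (map FF.........)
[9] unlink(b) —  (map ...........)
[10] create(a) — a=0 (map F..........)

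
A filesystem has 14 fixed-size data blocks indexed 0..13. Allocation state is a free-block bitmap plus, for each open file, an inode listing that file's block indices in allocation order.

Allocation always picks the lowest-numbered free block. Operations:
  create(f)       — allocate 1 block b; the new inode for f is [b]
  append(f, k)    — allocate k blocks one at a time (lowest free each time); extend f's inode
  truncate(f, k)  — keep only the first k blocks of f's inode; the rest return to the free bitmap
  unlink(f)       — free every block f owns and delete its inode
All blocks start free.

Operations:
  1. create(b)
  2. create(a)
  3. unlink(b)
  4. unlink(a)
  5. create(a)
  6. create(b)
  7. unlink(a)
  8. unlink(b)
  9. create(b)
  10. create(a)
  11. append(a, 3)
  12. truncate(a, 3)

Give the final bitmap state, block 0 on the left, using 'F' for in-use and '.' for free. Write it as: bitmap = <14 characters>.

bitmap = FFFF..........

  1. create(b)  ⇒  F.............  {b→[0]}
  2. create(a)  ⇒  FF............  {a→[1]; b→[0]}
  3. unlink(b)  ⇒  .F............  {a→[1]}
  4. unlink(a)  ⇒  ..............  {}
  5. create(a)  ⇒  F.............  {a→[0]}
  6. create(b)  ⇒  FF............  {a→[0]; b→[1]}
  7. unlink(a)  ⇒  .F............  {b→[1]}
  8. unlink(b)  ⇒  ..............  {}
  9. create(b)  ⇒  F.............  {b→[0]}
  10. create(a)  ⇒  FF............  {a→[1]; b→[0]}
  11. append(a, 3)  ⇒  FFFFF.........  {a→[1, 2, 3, 4]; b→[0]}
  12. truncate(a, 3)  ⇒  FFFF..........  {a→[1, 2, 3]; b→[0]}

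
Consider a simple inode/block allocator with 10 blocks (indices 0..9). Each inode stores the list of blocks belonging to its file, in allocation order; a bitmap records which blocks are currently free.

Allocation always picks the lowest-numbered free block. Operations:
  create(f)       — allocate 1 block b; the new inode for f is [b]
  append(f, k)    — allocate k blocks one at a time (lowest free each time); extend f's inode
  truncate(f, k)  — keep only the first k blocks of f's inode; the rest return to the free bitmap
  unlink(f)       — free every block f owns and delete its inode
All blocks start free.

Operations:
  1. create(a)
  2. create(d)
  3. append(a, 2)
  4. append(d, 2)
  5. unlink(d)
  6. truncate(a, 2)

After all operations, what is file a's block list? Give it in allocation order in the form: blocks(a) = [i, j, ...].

create(a): bitmap=F......... | a=[0]
create(d): bitmap=FF........ | a=[0] d=[1]
append(a, 2): bitmap=FFFF...... | a=[0, 2, 3] d=[1]
append(d, 2): bitmap=FFFFFF.... | a=[0, 2, 3] d=[1, 4, 5]
unlink(d): bitmap=F.FF...... | a=[0, 2, 3]
truncate(a, 2): bitmap=F.F....... | a=[0, 2]

blocks(a) = [0, 2]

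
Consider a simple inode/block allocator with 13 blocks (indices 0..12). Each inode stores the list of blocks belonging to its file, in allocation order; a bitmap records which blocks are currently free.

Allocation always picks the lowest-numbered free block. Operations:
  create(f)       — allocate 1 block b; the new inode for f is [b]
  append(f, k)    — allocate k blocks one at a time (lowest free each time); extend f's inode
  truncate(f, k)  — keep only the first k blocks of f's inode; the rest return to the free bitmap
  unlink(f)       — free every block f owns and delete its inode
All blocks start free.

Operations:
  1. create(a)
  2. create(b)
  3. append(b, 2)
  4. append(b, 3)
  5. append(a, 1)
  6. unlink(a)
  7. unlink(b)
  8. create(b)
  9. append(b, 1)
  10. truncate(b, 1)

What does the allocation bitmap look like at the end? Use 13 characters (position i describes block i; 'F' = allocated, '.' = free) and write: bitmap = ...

bitmap = F............

  1. create(a)  ⇒  F............  {a→[0]}
  2. create(b)  ⇒  FF...........  {a→[0]; b→[1]}
  3. append(b, 2)  ⇒  FFFF.........  {a→[0]; b→[1, 2, 3]}
  4. append(b, 3)  ⇒  FFFFFFF......  {a→[0]; b→[1, 2, 3, 4, 5, 6]}
  5. append(a, 1)  ⇒  FFFFFFFF.....  {a→[0, 7]; b→[1, 2, 3, 4, 5, 6]}
  6. unlink(a)  ⇒  .FFFFFF......  {b→[1, 2, 3, 4, 5, 6]}
  7. unlink(b)  ⇒  .............  {}
  8. create(b)  ⇒  F............  {b→[0]}
  9. append(b, 1)  ⇒  FF...........  {b→[0, 1]}
  10. truncate(b, 1)  ⇒  F............  {b→[0]}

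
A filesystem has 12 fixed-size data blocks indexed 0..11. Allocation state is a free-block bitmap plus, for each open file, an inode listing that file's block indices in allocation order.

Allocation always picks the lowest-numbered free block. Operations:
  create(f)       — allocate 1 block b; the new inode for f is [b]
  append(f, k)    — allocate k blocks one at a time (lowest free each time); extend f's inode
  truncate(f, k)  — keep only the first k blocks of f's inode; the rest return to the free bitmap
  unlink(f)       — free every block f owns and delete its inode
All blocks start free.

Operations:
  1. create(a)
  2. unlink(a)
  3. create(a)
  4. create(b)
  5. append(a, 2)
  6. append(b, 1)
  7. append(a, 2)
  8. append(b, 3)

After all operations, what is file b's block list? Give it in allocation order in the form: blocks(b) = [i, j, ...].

blocks(b) = [1, 4, 7, 8, 9]

create(a): bitmap=F........... | a=[0]
unlink(a): bitmap=............ | 
create(a): bitmap=F........... | a=[0]
create(b): bitmap=FF.......... | a=[0] b=[1]
append(a, 2): bitmap=FFFF........ | a=[0, 2, 3] b=[1]
append(b, 1): bitmap=FFFFF....... | a=[0, 2, 3] b=[1, 4]
append(a, 2): bitmap=FFFFFFF..... | a=[0, 2, 3, 5, 6] b=[1, 4]
append(b, 3): bitmap=FFFFFFFFFF.. | a=[0, 2, 3, 5, 6] b=[1, 4, 7, 8, 9]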